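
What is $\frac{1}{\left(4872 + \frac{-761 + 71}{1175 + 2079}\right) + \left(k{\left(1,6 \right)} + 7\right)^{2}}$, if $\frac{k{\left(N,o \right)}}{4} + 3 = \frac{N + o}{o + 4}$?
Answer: $\frac{40675}{198356842} \approx 0.00020506$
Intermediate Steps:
$k{\left(N,o \right)} = -12 + \frac{4 \left(N + o\right)}{4 + o}$ ($k{\left(N,o \right)} = -12 + 4 \frac{N + o}{o + 4} = -12 + 4 \frac{N + o}{4 + o} = -12 + \frac{4 \left(N + o\right)}{4 + o}$)
$\frac{1}{\left(4872 + \frac{-761 + 71}{1175 + 2079}\right) + \left(k{\left(1,6 \right)} + 7\right)^{2}} = \frac{1}{\left(4872 + \frac{-761 + 71}{1175 + 2079}\right) + \left(\frac{4 \left(-12 + 1 - 12\right)}{4 + 6} + 7\right)^{2}} = \frac{1}{\left(4872 - \frac{690}{3254}\right) + \left(\frac{4 \left(-12 + 1 - 12\right)}{10} + 7\right)^{2}} = \frac{1}{\left(4872 - \frac{345}{1627}\right) + \left(4 \cdot \frac{1}{10} \left(-23\right) + 7\right)^{2}} = \frac{1}{\left(4872 - \frac{345}{1627}\right) + \left(- \frac{46}{5} + 7\right)^{2}} = \frac{1}{\frac{7926399}{1627} + \left(- \frac{11}{5}\right)^{2}} = \frac{1}{\frac{7926399}{1627} + \frac{121}{25}} = \frac{1}{\frac{198356842}{40675}} = \frac{40675}{198356842}$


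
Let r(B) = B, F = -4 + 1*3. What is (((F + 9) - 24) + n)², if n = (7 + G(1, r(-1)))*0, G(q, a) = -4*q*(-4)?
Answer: 256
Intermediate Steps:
F = -1 (F = -4 + 3 = -1)
G(q, a) = 16*q
n = 0 (n = (7 + 16*1)*0 = (7 + 16)*0 = 23*0 = 0)
(((F + 9) - 24) + n)² = (((-1 + 9) - 24) + 0)² = ((8 - 24) + 0)² = (-16 + 0)² = (-16)² = 256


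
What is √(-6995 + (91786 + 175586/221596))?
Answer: √1040920730496778/110798 ≈ 291.19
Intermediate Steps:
√(-6995 + (91786 + 175586/221596)) = √(-6995 + (91786 + 175586*(1/221596))) = √(-6995 + (91786 + 87793/110798)) = √(-6995 + 10169793021/110798) = √(9394761011/110798) = √1040920730496778/110798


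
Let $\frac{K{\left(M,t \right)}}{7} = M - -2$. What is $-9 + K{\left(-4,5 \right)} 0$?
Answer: $-9$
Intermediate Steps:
$K{\left(M,t \right)} = 14 + 7 M$ ($K{\left(M,t \right)} = 7 \left(M - -2\right) = 7 \left(M + 2\right) = 7 \left(2 + M\right) = 14 + 7 M$)
$-9 + K{\left(-4,5 \right)} 0 = -9 + \left(14 + 7 \left(-4\right)\right) 0 = -9 + \left(14 - 28\right) 0 = -9 - 0 = -9 + 0 = -9$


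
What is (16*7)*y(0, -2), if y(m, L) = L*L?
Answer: 448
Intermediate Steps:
y(m, L) = L**2
(16*7)*y(0, -2) = (16*7)*(-2)**2 = 112*4 = 448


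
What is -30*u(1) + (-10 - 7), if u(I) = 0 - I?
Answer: 13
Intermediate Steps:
u(I) = -I
-30*u(1) + (-10 - 7) = -(-30) + (-10 - 7) = -30*(-1) - 17 = 30 - 17 = 13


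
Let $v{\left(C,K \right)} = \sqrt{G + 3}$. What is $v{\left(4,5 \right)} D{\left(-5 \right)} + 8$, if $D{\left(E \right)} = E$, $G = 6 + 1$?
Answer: $8 - 5 \sqrt{10} \approx -7.8114$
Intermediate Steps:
$G = 7$
$v{\left(C,K \right)} = \sqrt{10}$ ($v{\left(C,K \right)} = \sqrt{7 + 3} = \sqrt{10}$)
$v{\left(4,5 \right)} D{\left(-5 \right)} + 8 = \sqrt{10} \left(-5\right) + 8 = - 5 \sqrt{10} + 8 = 8 - 5 \sqrt{10}$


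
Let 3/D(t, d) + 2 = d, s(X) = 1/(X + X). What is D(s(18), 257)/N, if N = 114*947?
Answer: 1/9176430 ≈ 1.0897e-7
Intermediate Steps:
s(X) = 1/(2*X)
D(t, d) = 3/(-2 + d)
N = 107958
D(s(18), 257)/N = (3/(-2 + 257))/107958 = (3/255)*(1/107958) = (3*(1/255))*(1/107958) = (1/85)*(1/107958) = 1/9176430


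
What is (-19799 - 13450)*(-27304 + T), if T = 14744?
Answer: 417607440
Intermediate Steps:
(-19799 - 13450)*(-27304 + T) = (-19799 - 13450)*(-27304 + 14744) = -33249*(-12560) = 417607440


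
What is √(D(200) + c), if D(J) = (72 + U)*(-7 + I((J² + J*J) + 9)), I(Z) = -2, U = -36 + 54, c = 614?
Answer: 14*I ≈ 14.0*I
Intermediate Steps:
U = 18
D(J) = -810 (D(J) = (72 + 18)*(-7 - 2) = 90*(-9) = -810)
√(D(200) + c) = √(-810 + 614) = √(-196) = 14*I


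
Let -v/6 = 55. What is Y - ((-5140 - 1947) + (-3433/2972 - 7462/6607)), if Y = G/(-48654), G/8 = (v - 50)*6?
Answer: 1128874816293647/159228356436 ≈ 7089.7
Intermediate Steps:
v = -330 (v = -6*55 = -330)
G = -18240 (G = 8*((-330 - 50)*6) = 8*(-380*6) = 8*(-2280) = -18240)
Y = 3040/8109 (Y = -18240/(-48654) = -18240*(-1/48654) = 3040/8109 ≈ 0.37489)
Y - ((-5140 - 1947) + (-3433/2972 - 7462/6607)) = 3040/8109 - ((-5140 - 1947) + (-3433/2972 - 7462/6607)) = 3040/8109 - (-7087 + (-3433*1/2972 - 7462*1/6607)) = 3040/8109 - (-7087 + (-3433/2972 - 7462/6607)) = 3040/8109 - (-7087 - 44858895/19636004) = 3040/8109 - 1*(-139205219243/19636004) = 3040/8109 + 139205219243/19636004 = 1128874816293647/159228356436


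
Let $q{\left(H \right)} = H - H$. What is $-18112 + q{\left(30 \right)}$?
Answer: $-18112$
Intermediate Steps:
$q{\left(H \right)} = 0$
$-18112 + q{\left(30 \right)} = -18112 + 0 = -18112$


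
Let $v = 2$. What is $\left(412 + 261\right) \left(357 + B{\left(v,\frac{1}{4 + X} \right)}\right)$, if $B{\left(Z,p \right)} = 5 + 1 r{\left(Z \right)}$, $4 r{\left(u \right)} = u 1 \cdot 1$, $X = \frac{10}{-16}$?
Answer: $\frac{487925}{2} \approx 2.4396 \cdot 10^{5}$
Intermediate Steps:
$X = - \frac{5}{8}$ ($X = 10 \left(- \frac{1}{16}\right) = - \frac{5}{8} \approx -0.625$)
$r{\left(u \right)} = \frac{u}{4}$ ($r{\left(u \right)} = \frac{u 1 \cdot 1}{4} = \frac{u 1}{4} = \frac{u}{4}$)
$B{\left(Z,p \right)} = 5 + \frac{Z}{4}$ ($B{\left(Z,p \right)} = 5 + 1 \frac{Z}{4} = 5 + \frac{Z}{4}$)
$\left(412 + 261\right) \left(357 + B{\left(v,\frac{1}{4 + X} \right)}\right) = \left(412 + 261\right) \left(357 + \left(5 + \frac{1}{4} \cdot 2\right)\right) = 673 \left(357 + \left(5 + \frac{1}{2}\right)\right) = 673 \left(357 + \frac{11}{2}\right) = 673 \cdot \frac{725}{2} = \frac{487925}{2}$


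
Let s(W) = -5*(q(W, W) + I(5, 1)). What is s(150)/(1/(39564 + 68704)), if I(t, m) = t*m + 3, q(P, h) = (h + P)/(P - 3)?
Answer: -266339280/49 ≈ -5.4355e+6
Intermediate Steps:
q(P, h) = (P + h)/(-3 + P)
I(t, m) = 3 + m*t (I(t, m) = m*t + 3 = 3 + m*t)
s(W) = -40 - 10*W/(-3 + W) (s(W) = -5*((W + W)/(-3 + W) + (3 + 1*5)) = -5*((2*W)/(-3 + W) + (3 + 5)) = -5*(2*W/(-3 + W) + 8) = -5*(8 + 2*W/(-3 + W)) = -40 - 10*W/(-3 + W))
s(150)/(1/(39564 + 68704)) = (10*(12 - 5*150)/(-3 + 150))/(1/(39564 + 68704)) = (10*(12 - 750)/147)/(1/108268) = (10*(1/147)*(-738))/(1/108268) = -2460/49*108268 = -266339280/49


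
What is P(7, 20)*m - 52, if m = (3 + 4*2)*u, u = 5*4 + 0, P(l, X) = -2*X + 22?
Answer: -4012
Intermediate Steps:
P(l, X) = 22 - 2*X
u = 20 (u = 20 + 0 = 20)
m = 220 (m = (3 + 4*2)*20 = (3 + 8)*20 = 11*20 = 220)
P(7, 20)*m - 52 = (22 - 2*20)*220 - 52 = (22 - 40)*220 - 52 = -18*220 - 52 = -3960 - 52 = -4012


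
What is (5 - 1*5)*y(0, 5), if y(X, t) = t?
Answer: 0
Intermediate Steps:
(5 - 1*5)*y(0, 5) = (5 - 1*5)*5 = (5 - 5)*5 = 0*5 = 0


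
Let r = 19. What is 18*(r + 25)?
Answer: 792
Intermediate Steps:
18*(r + 25) = 18*(19 + 25) = 18*44 = 792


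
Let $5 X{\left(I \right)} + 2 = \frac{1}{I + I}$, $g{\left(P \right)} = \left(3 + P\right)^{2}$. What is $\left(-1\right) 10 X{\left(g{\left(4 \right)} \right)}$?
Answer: $\frac{195}{49} \approx 3.9796$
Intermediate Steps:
$X{\left(I \right)} = - \frac{2}{5} + \frac{1}{10 I}$ ($X{\left(I \right)} = - \frac{2}{5} + \frac{1}{5 \left(I + I\right)} = - \frac{2}{5} + \frac{1}{5 \cdot 2 I} = - \frac{2}{5} + \frac{\frac{1}{2} \frac{1}{I}}{5} = - \frac{2}{5} + \frac{1}{10 I}$)
$\left(-1\right) 10 X{\left(g{\left(4 \right)} \right)} = \left(-1\right) 10 \frac{1 - 4 \left(3 + 4\right)^{2}}{10 \left(3 + 4\right)^{2}} = - 10 \frac{1 - 4 \cdot 7^{2}}{10 \cdot 7^{2}} = - 10 \frac{1 - 196}{10 \cdot 49} = - 10 \cdot \frac{1}{10} \cdot \frac{1}{49} \left(1 - 196\right) = - 10 \cdot \frac{1}{10} \cdot \frac{1}{49} \left(-195\right) = \left(-10\right) \left(- \frac{39}{98}\right) = \frac{195}{49}$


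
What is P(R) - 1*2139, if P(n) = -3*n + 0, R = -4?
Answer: -2127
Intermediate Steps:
P(n) = -3*n
P(R) - 1*2139 = -3*(-4) - 1*2139 = 12 - 2139 = -2127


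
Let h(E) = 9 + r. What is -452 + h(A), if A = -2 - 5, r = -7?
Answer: -450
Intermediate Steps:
A = -7
h(E) = 2 (h(E) = 9 - 7 = 2)
-452 + h(A) = -452 + 2 = -450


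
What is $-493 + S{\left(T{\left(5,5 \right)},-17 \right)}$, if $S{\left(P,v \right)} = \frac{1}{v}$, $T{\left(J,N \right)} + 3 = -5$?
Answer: $- \frac{8382}{17} \approx -493.06$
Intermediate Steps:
$T{\left(J,N \right)} = -8$ ($T{\left(J,N \right)} = -3 - 5 = -8$)
$-493 + S{\left(T{\left(5,5 \right)},-17 \right)} = -493 + \frac{1}{-17} = -493 - \frac{1}{17} = - \frac{8382}{17}$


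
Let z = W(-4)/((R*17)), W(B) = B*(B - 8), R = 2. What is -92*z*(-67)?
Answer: 147936/17 ≈ 8702.1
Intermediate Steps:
W(B) = B*(-8 + B)
z = 24/17 (z = (-4*(-8 - 4))/((2*17)) = -4*(-12)/34 = 48*(1/34) = 24/17 ≈ 1.4118)
-92*z*(-67) = -92*24/17*(-67) = -2208/17*(-67) = 147936/17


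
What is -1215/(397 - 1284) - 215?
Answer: -189490/887 ≈ -213.63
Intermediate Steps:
-1215/(397 - 1284) - 215 = -1215/(-887) - 215 = -1215*(-1/887) - 215 = 1215/887 - 215 = -189490/887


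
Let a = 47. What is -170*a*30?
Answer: -239700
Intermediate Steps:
-170*a*30 = -170*47*30 = -7990*30 = -239700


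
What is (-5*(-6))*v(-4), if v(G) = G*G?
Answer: 480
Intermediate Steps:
v(G) = G²
(-5*(-6))*v(-4) = -5*(-6)*(-4)² = 30*16 = 480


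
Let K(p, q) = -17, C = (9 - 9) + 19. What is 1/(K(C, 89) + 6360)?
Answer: 1/6343 ≈ 0.00015765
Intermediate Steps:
C = 19 (C = 0 + 19 = 19)
1/(K(C, 89) + 6360) = 1/(-17 + 6360) = 1/6343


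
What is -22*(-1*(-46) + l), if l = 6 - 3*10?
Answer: -484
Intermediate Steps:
l = -24 (l = 6 - 30 = -24)
-22*(-1*(-46) + l) = -22*(-1*(-46) - 24) = -22*(46 - 24) = -22*22 = -484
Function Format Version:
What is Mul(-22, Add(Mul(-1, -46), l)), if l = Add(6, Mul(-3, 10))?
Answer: -484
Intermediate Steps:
l = -24 (l = Add(6, -30) = -24)
Mul(-22, Add(Mul(-1, -46), l)) = Mul(-22, Add(Mul(-1, -46), -24)) = Mul(-22, Add(46, -24)) = Mul(-22, 22) = -484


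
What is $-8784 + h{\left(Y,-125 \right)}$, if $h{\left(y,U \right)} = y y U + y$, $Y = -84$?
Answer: $-890868$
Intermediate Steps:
$h{\left(y,U \right)} = y + U y^{2}$ ($h{\left(y,U \right)} = y^{2} U + y = U y^{2} + y = y + U y^{2}$)
$-8784 + h{\left(Y,-125 \right)} = -8784 - 84 \left(1 - -10500\right) = -8784 - 84 \left(1 + 10500\right) = -8784 - 882084 = -890868$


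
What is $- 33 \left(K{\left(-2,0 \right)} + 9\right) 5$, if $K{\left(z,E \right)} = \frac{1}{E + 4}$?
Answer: $- \frac{6105}{4} \approx -1526.3$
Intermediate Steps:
$K{\left(z,E \right)} = \frac{1}{4 + E}$
$- 33 \left(K{\left(-2,0 \right)} + 9\right) 5 = - 33 \left(\frac{1}{4 + 0} + 9\right) 5 = - 33 \left(\frac{1}{4} + 9\right) 5 = - 33 \cdot \frac{37}{4} \cdot 5 = \left(-33\right) \frac{185}{4} = - \frac{6105}{4}$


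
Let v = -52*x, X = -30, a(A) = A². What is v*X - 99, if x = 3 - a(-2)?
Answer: -1659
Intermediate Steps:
x = -1 (x = 3 - 1*(-2)² = 3 - 1*4 = 3 - 4 = -1)
v = 52 (v = -52*(-1) = 52)
v*X - 99 = 52*(-30) - 99 = -1560 - 99 = -1659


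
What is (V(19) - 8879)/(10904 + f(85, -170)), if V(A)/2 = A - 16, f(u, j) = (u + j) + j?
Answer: -8873/10649 ≈ -0.83322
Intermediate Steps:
f(u, j) = u + 2*j (f(u, j) = (j + u) + j = u + 2*j)
V(A) = -32 + 2*A (V(A) = 2*(A - 16) = 2*(-16 + A) = -32 + 2*A)
(V(19) - 8879)/(10904 + f(85, -170)) = ((-32 + 2*19) - 8879)/(10904 + (85 + 2*(-170))) = ((-32 + 38) - 8879)/(10904 + (85 - 340)) = (6 - 8879)/(10904 - 255) = -8873/10649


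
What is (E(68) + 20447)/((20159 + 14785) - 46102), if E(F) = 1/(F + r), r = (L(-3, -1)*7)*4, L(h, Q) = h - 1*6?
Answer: -3762247/2053072 ≈ -1.8325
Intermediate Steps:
L(h, Q) = -6 + h (L(h, Q) = h - 6 = -6 + h)
r = -252 (r = ((-6 - 3)*7)*4 = -9*7*4 = -63*4 = -252)
E(F) = 1/(-252 + F) (E(F) = 1/(F - 252) = 1/(-252 + F))
(E(68) + 20447)/((20159 + 14785) - 46102) = (1/(-252 + 68) + 20447)/((20159 + 14785) - 46102) = (1/(-184) + 20447)/(34944 - 46102) = (-1/184 + 20447)/(-11158) = (3762247/184)*(-1/11158) = -3762247/2053072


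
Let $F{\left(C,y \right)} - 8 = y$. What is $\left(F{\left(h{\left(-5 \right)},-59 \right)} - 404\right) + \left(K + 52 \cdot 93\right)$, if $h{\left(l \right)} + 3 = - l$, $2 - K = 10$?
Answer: $4373$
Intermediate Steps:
$K = -8$ ($K = 2 - 10 = -8$)
$h{\left(l \right)} = -3 - l$
$F{\left(C,y \right)} = 8 + y$
$\left(F{\left(h{\left(-5 \right)},-59 \right)} - 404\right) + \left(K + 52 \cdot 93\right) = \left(\left(8 - 59\right) - 404\right) + \left(-8 + 52 \cdot 93\right) = \left(-51 - 404\right) + \left(-8 + 4836\right) = -455 + 4828 = 4373$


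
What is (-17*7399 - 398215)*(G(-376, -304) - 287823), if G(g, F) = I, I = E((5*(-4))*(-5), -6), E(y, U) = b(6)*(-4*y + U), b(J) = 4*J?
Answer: 155924512866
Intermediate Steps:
E(y, U) = -96*y + 24*U (E(y, U) = (4*6)*(-4*y + U) = 24*(U - 4*y) = -96*y + 24*U)
I = -9744 (I = -96*5*(-4)*(-5) + 24*(-6) = -(-1920)*(-5) - 144 = -96*100 - 144 = -9600 - 144 = -9744)
G(g, F) = -9744
(-17*7399 - 398215)*(G(-376, -304) - 287823) = (-17*7399 - 398215)*(-9744 - 287823) = (-125783 - 398215)*(-297567) = -523998*(-297567) = 155924512866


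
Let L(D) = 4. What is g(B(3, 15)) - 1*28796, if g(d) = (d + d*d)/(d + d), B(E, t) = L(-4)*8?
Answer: -57559/2 ≈ -28780.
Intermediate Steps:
B(E, t) = 32 (B(E, t) = 4*8 = 32)
g(d) = (d + d**2)/(2*d) (g(d) = (d + d**2)/((2*d)) = (d + d**2)*(1/(2*d)) = (d + d**2)/(2*d))
g(B(3, 15)) - 1*28796 = (1/2 + (1/2)*32) - 1*28796 = (1/2 + 16) - 28796 = 33/2 - 28796 = -57559/2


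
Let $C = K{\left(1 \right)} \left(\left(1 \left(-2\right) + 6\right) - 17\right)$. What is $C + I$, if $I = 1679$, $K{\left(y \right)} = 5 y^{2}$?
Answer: $1614$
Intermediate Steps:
$C = -65$ ($C = 5 \cdot 1^{2} \left(\left(1 \left(-2\right) + 6\right) - 17\right) = 5 \cdot 1 \left(\left(-2 + 6\right) - 17\right) = 5 \left(4 - 17\right) = 5 \left(-13\right) = -65$)
$C + I = -65 + 1679 = 1614$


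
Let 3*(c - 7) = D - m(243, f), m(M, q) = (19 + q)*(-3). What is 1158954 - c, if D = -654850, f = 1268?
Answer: 4127830/3 ≈ 1.3759e+6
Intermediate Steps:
m(M, q) = -57 - 3*q
c = -650968/3 (c = 7 + (-654850 - (-57 - 3*1268))/3 = 7 + (-654850 - (-57 - 3804))/3 = 7 + (-654850 - 1*(-3861))/3 = 7 + (-654850 + 3861)/3 = 7 + (1/3)*(-650989) = 7 - 650989/3 = -650968/3 ≈ -2.1699e+5)
1158954 - c = 1158954 - 1*(-650968/3) = 1158954 + 650968/3 = 4127830/3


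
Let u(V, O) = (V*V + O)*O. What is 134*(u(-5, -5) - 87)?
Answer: -25058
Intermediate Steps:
u(V, O) = O*(O + V**2) (u(V, O) = (V**2 + O)*O = (O + V**2)*O = O*(O + V**2))
134*(u(-5, -5) - 87) = 134*(-5*(-5 + (-5)**2) - 87) = 134*(-5*(-5 + 25) - 87) = 134*(-5*20 - 87) = 134*(-100 - 87) = 134*(-187) = -25058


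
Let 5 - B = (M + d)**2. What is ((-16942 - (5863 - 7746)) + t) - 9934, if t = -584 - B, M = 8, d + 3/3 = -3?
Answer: -25566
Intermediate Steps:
d = -4 (d = -1 - 3 = -4)
B = -11 (B = 5 - (8 - 4)**2 = 5 - 1*4**2 = 5 - 1*16 = 5 - 16 = -11)
t = -573 (t = -584 - 1*(-11) = -584 + 11 = -573)
((-16942 - (5863 - 7746)) + t) - 9934 = ((-16942 - (5863 - 7746)) - 573) - 9934 = ((-16942 - 1*(-1883)) - 573) - 9934 = ((-16942 + 1883) - 573) - 9934 = (-15059 - 573) - 9934 = -15632 - 9934 = -25566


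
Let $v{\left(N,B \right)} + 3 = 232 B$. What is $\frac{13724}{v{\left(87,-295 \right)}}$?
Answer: $- \frac{13724}{68443} \approx -0.20052$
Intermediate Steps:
$v{\left(N,B \right)} = -3 + 232 B$
$\frac{13724}{v{\left(87,-295 \right)}} = \frac{13724}{-3 + 232 \left(-295\right)} = \frac{13724}{-3 - 68440} = \frac{13724}{-68443} = 13724 \left(- \frac{1}{68443}\right) = - \frac{13724}{68443}$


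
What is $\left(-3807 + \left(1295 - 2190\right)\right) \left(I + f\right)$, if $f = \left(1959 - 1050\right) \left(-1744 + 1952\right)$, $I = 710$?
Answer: $-892354964$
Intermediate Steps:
$f = 189072$ ($f = 909 \cdot 208 = 189072$)
$\left(-3807 + \left(1295 - 2190\right)\right) \left(I + f\right) = \left(-3807 + \left(1295 - 2190\right)\right) \left(710 + 189072\right) = \left(-3807 - 895\right) 189782 = \left(-4702\right) 189782 = -892354964$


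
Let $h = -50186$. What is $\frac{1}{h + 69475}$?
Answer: $\frac{1}{19289} \approx 5.1843 \cdot 10^{-5}$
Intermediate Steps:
$\frac{1}{h + 69475} = \frac{1}{-50186 + 69475} = \frac{1}{19289}$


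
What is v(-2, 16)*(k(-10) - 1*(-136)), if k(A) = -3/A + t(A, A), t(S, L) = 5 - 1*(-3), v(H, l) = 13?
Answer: 18759/10 ≈ 1875.9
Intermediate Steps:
t(S, L) = 8 (t(S, L) = 5 + 3 = 8)
k(A) = 8 - 3/A (k(A) = -3/A + 8 = 8 - 3/A)
v(-2, 16)*(k(-10) - 1*(-136)) = 13*((8 - 3/(-10)) - 1*(-136)) = 13*((8 - 3*(-⅒)) + 136) = 13*((8 + 3/10) + 136) = 13*(83/10 + 136) = 13*(1443/10) = 18759/10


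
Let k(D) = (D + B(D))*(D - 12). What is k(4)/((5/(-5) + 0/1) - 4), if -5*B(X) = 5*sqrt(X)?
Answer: 16/5 ≈ 3.2000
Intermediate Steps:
B(X) = -sqrt(X)
k(D) = (-12 + D)*(D - sqrt(D)) (k(D) = (D - sqrt(D))*(D - 12) = (D - sqrt(D))*(-12 + D) = (-12 + D)*(D - sqrt(D)))
k(4)/((5/(-5) + 0/1) - 4) = (4**2 - 4**(3/2) - 12*4 + 12*sqrt(4))/((5/(-5) + 0/1) - 4) = (16 - 1*8 - 48 + 12*2)/((5*(-1/5) + 0*1) - 4) = (16 - 8 - 48 + 24)/((-1 + 0) - 4) = -16/(-1 - 4) = -16/(-5) = -16*(-1/5) = 16/5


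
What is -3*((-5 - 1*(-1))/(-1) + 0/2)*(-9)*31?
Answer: 3348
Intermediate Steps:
-3*((-5 - 1*(-1))/(-1) + 0/2)*(-9)*31 = -3*((-5 + 1)*(-1) + 0*(½))*(-9)*31 = -3*(-4*(-1) + 0)*(-9)*31 = -3*(4 + 0)*(-9)*31 = -12*(-9)*31 = -3*(-36)*31 = 108*31 = 3348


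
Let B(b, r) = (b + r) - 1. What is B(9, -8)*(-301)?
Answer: 0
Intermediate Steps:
B(b, r) = -1 + b + r
B(9, -8)*(-301) = (-1 + 9 - 8)*(-301) = 0*(-301) = 0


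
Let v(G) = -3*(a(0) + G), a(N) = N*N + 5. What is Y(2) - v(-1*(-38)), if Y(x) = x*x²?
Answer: 137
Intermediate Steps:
a(N) = 5 + N² (a(N) = N² + 5 = 5 + N²)
Y(x) = x³
v(G) = -15 - 3*G (v(G) = -3*((5 + 0²) + G) = -3*((5 + 0) + G) = -3*(5 + G) = -15 - 3*G)
Y(2) - v(-1*(-38)) = 2³ - (-15 - (-3)*(-38)) = 8 - (-15 - 3*38) = 8 - (-15 - 114) = 8 - 1*(-129) = 8 + 129 = 137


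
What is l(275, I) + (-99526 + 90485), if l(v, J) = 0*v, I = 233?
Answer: -9041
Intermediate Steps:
l(v, J) = 0
l(275, I) + (-99526 + 90485) = 0 + (-99526 + 90485) = 0 - 9041 = -9041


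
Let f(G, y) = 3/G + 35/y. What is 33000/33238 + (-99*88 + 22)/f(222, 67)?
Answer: -715986106880/44156683 ≈ -16215.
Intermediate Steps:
33000/33238 + (-99*88 + 22)/f(222, 67) = 33000/33238 + (-99*88 + 22)/(3/222 + 35/67) = 33000*(1/33238) + (-8712 + 22)/(3*(1/222) + 35*(1/67)) = 16500/16619 - 8690/(1/74 + 35/67) = 16500/16619 - 8690/2657/4958 = 16500/16619 - 8690*4958/2657 = 16500/16619 - 43085020/2657 = -715986106880/44156683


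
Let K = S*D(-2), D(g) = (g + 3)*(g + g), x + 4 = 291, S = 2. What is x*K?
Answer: -2296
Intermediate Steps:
x = 287 (x = -4 + 291 = 287)
D(g) = 2*g*(3 + g) (D(g) = (3 + g)*(2*g) = 2*g*(3 + g))
K = -8 (K = 2*(2*(-2)*(3 - 2)) = 2*(2*(-2)*1) = 2*(-4) = -8)
x*K = 287*(-8) = -2296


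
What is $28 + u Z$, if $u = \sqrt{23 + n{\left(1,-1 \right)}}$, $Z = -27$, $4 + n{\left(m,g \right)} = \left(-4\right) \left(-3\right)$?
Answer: $28 - 27 \sqrt{31} \approx -122.33$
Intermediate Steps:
$n{\left(m,g \right)} = 8$ ($n{\left(m,g \right)} = -4 - -12 = -4 + 12 = 8$)
$u = \sqrt{31}$ ($u = \sqrt{23 + 8} = \sqrt{31} \approx 5.5678$)
$28 + u Z = 28 + \sqrt{31} \left(-27\right) = 28 - 27 \sqrt{31}$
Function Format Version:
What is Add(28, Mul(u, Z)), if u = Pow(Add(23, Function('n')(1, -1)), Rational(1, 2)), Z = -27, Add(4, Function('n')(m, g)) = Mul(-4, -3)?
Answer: Add(28, Mul(-27, Pow(31, Rational(1, 2)))) ≈ -122.33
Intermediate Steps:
Function('n')(m, g) = 8 (Function('n')(m, g) = Add(-4, Mul(-4, -3)) = Add(-4, 12) = 8)
u = Pow(31, Rational(1, 2)) (u = Pow(Add(23, 8), Rational(1, 2)) = Pow(31, Rational(1, 2)) ≈ 5.5678)
Add(28, Mul(u, Z)) = Add(28, Mul(Pow(31, Rational(1, 2)), -27)) = Add(28, Mul(-27, Pow(31, Rational(1, 2))))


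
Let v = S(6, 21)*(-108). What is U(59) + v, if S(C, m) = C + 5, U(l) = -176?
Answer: -1364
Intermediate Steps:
S(C, m) = 5 + C
v = -1188 (v = (5 + 6)*(-108) = 11*(-108) = -1188)
U(59) + v = -176 - 1188 = -1364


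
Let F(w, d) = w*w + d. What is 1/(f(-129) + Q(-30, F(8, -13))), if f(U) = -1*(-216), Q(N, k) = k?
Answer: 1/267 ≈ 0.0037453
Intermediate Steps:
F(w, d) = d + w² (F(w, d) = w² + d = d + w²)
f(U) = 216
1/(f(-129) + Q(-30, F(8, -13))) = 1/(216 + (-13 + 8²)) = 1/(216 + (-13 + 64)) = 1/(216 + 51) = 1/267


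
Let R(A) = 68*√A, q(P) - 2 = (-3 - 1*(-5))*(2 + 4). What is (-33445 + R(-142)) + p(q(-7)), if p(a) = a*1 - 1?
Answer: -33432 + 68*I*√142 ≈ -33432.0 + 810.31*I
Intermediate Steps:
q(P) = 14 (q(P) = 2 + (-3 - 1*(-5))*(2 + 4) = 2 + (-3 + 5)*6 = 2 + 2*6 = 2 + 12 = 14)
p(a) = -1 + a (p(a) = a - 1 = -1 + a)
(-33445 + R(-142)) + p(q(-7)) = (-33445 + 68*√(-142)) + (-1 + 14) = (-33445 + 68*(I*√142)) + 13 = (-33445 + 68*I*√142) + 13 = -33432 + 68*I*√142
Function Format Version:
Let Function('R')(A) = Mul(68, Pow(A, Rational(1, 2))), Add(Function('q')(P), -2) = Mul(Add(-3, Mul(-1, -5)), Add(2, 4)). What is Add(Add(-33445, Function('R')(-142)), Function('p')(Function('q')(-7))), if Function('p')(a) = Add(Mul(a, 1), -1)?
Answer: Add(-33432, Mul(68, I, Pow(142, Rational(1, 2)))) ≈ Add(-33432., Mul(810.31, I))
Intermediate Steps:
Function('q')(P) = 14 (Function('q')(P) = Add(2, Mul(Add(-3, Mul(-1, -5)), Add(2, 4))) = Add(2, Mul(Add(-3, 5), 6)) = Add(2, Mul(2, 6)) = Add(2, 12) = 14)
Function('p')(a) = Add(-1, a) (Function('p')(a) = Add(a, -1) = Add(-1, a))
Add(Add(-33445, Function('R')(-142)), Function('p')(Function('q')(-7))) = Add(Add(-33445, Mul(68, Pow(-142, Rational(1, 2)))), Add(-1, 14)) = Add(Add(-33445, Mul(68, Mul(I, Pow(142, Rational(1, 2))))), 13) = Add(Add(-33445, Mul(68, I, Pow(142, Rational(1, 2)))), 13) = Add(-33432, Mul(68, I, Pow(142, Rational(1, 2))))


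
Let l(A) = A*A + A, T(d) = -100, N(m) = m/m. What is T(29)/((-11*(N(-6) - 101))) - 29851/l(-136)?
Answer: -346721/201960 ≈ -1.7168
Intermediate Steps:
N(m) = 1
l(A) = A + A**2 (l(A) = A**2 + A = A + A**2)
T(29)/((-11*(N(-6) - 101))) - 29851/l(-136) = -100*(-1/(11*(1 - 101))) - 29851*(-1/(136*(1 - 136))) = -100/((-11*(-100))) - 29851/((-136*(-135))) = -100/1100 - 29851/18360 = -100*1/1100 - 29851*1/18360 = -1/11 - 29851/18360 = -346721/201960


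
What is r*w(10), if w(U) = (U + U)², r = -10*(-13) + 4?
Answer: 53600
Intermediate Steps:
r = 134 (r = 130 + 4 = 134)
w(U) = 4*U² (w(U) = (2*U)² = 4*U²)
r*w(10) = 134*(4*10²) = 134*(4*100) = 134*400 = 53600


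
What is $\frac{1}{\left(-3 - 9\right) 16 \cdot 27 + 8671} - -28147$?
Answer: $\frac{98148590}{3487} \approx 28147.0$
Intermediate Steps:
$\frac{1}{\left(-3 - 9\right) 16 \cdot 27 + 8671} - -28147 = \frac{1}{\left(-3 - 9\right) 16 \cdot 27 + 8671} + 28147 = \frac{1}{\left(-12\right) 16 \cdot 27 + 8671} + 28147 = \frac{1}{\left(-192\right) 27 + 8671} + 28147 = \frac{1}{-5184 + 8671} + 28147 = \frac{1}{3487} + 28147 = \frac{98148590}{3487}$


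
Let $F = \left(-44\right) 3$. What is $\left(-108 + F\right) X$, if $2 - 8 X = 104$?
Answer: $3060$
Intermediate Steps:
$X = - \frac{51}{4}$ ($X = \frac{1}{4} - 13 = - \frac{51}{4} \approx -12.75$)
$F = -132$
$\left(-108 + F\right) X = \left(-108 - 132\right) \left(- \frac{51}{4}\right) = \left(-240\right) \left(- \frac{51}{4}\right) = 3060$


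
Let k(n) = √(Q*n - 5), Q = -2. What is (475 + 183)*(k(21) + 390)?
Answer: 256620 + 658*I*√47 ≈ 2.5662e+5 + 4511.0*I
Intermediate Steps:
k(n) = √(-5 - 2*n) (k(n) = √(-2*n - 5) = √(-5 - 2*n))
(475 + 183)*(k(21) + 390) = (475 + 183)*(√(-5 - 2*21) + 390) = 658*(√(-5 - 42) + 390) = 658*(√(-47) + 390) = 658*(I*√47 + 390) = 658*(390 + I*√47) = 256620 + 658*I*√47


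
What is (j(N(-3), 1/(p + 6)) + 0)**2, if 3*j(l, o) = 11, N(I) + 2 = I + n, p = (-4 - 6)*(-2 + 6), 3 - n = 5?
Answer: 121/9 ≈ 13.444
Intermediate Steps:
n = -2 (n = 3 - 1*5 = 3 - 5 = -2)
p = -40 (p = -10*4 = -40)
N(I) = -4 + I (N(I) = -2 + (I - 2) = -2 + (-2 + I) = -4 + I)
j(l, o) = 11/3 (j(l, o) = (1/3)*11 = 11/3)
(j(N(-3), 1/(p + 6)) + 0)**2 = (11/3 + 0)**2 = (11/3)**2 = 121/9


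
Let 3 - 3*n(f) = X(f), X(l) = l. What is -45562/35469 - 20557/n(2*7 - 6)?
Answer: 2187180889/177345 ≈ 12333.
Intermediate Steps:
n(f) = 1 - f/3
-45562/35469 - 20557/n(2*7 - 6) = -45562/35469 - 20557/(1 - (2*7 - 6)/3) = -45562*1/35469 - 20557/(1 - (14 - 6)/3) = -45562/35469 - 20557/(1 - ⅓*8) = -45562/35469 - 20557/(1 - 8/3) = -45562/35469 - 20557/(-5/3) = -45562/35469 - 20557*(-⅗) = -45562/35469 + 61671/5 = 2187180889/177345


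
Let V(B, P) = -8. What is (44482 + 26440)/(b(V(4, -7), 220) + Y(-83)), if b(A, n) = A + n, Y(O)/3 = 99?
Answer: 70922/509 ≈ 139.34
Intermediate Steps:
Y(O) = 297 (Y(O) = 3*99 = 297)
(44482 + 26440)/(b(V(4, -7), 220) + Y(-83)) = (44482 + 26440)/((-8 + 220) + 297) = 70922/(212 + 297) = 70922/509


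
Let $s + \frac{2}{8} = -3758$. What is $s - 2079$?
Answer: $- \frac{23349}{4} \approx -5837.3$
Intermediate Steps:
$s = - \frac{15033}{4}$ ($s = - \frac{1}{4} - 3758 = - \frac{15033}{4} \approx -3758.3$)
$s - 2079 = - \frac{15033}{4} - 2079 = - \frac{23349}{4}$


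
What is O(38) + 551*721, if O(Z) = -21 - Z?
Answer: 397212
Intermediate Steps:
O(38) + 551*721 = (-21 - 1*38) + 551*721 = (-21 - 38) + 397271 = -59 + 397271 = 397212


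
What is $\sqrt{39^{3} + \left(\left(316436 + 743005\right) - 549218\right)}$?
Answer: $\sqrt{569542} \approx 754.68$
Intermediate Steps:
$\sqrt{39^{3} + \left(\left(316436 + 743005\right) - 549218\right)} = \sqrt{59319 + \left(1059441 - 549218\right)} = \sqrt{59319 + 510223} = \sqrt{569542}$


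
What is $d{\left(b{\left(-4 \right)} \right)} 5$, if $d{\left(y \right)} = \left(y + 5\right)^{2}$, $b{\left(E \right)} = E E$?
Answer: $2205$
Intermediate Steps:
$b{\left(E \right)} = E^{2}$
$d{\left(y \right)} = \left(5 + y\right)^{2}$
$d{\left(b{\left(-4 \right)} \right)} 5 = \left(5 + \left(-4\right)^{2}\right)^{2} \cdot 5 = \left(5 + 16\right)^{2} \cdot 5 = 21^{2} \cdot 5 = 441 \cdot 5 = 2205$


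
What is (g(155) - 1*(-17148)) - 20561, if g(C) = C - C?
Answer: -3413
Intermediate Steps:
g(C) = 0
(g(155) - 1*(-17148)) - 20561 = (0 - 1*(-17148)) - 20561 = (0 + 17148) - 20561 = 17148 - 20561 = -3413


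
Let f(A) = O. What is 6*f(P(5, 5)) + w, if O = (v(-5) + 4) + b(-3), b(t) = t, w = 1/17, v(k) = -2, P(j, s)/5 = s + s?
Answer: -101/17 ≈ -5.9412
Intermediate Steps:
P(j, s) = 10*s (P(j, s) = 5*(s + s) = 5*(2*s) = 10*s)
w = 1/17 ≈ 0.058824
O = -1 (O = (-2 + 4) - 3 = 2 - 3 = -1)
f(A) = -1
6*f(P(5, 5)) + w = 6*(-1) + 1/17 = -6 + 1/17 = -101/17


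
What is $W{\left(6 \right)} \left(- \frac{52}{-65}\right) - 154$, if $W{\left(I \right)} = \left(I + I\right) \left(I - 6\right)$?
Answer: $-154$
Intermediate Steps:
$W{\left(I \right)} = 2 I \left(-6 + I\right)$
$W{\left(6 \right)} \left(- \frac{52}{-65}\right) - 154 = 2 \cdot 6 \left(-6 + 6\right) \left(- \frac{52}{-65}\right) - 154 = 2 \cdot 6 \cdot 0 \left(\left(-52\right) \left(- \frac{1}{65}\right)\right) - 154 = 0 \cdot \frac{4}{5} - 154 = 0 - 154 = -154$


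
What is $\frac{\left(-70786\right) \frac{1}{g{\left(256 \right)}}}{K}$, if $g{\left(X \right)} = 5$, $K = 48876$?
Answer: $- \frac{35393}{122190} \approx -0.28966$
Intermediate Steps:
$\frac{\left(-70786\right) \frac{1}{g{\left(256 \right)}}}{K} = \frac{\left(-70786\right) \frac{1}{5}}{48876} = \left(-70786\right) \frac{1}{5} \cdot \frac{1}{48876} = \left(- \frac{70786}{5}\right) \frac{1}{48876} = - \frac{35393}{122190}$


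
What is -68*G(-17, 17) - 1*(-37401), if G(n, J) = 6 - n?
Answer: 35837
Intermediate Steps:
-68*G(-17, 17) - 1*(-37401) = -68*(6 - 1*(-17)) - 1*(-37401) = -68*(6 + 17) + 37401 = -68*23 + 37401 = -1564 + 37401 = 35837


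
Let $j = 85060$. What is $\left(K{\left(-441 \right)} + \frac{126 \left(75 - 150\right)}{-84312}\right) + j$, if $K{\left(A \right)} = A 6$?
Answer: $\frac{386027701}{4684} \approx 82414.0$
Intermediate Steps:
$K{\left(A \right)} = 6 A$
$\left(K{\left(-441 \right)} + \frac{126 \left(75 - 150\right)}{-84312}\right) + j = \left(6 \left(-441\right) + \frac{126 \left(75 - 150\right)}{-84312}\right) + 85060 = \left(-2646 + 126 \left(-75\right) \left(- \frac{1}{84312}\right)\right) + 85060 = \left(-2646 - - \frac{525}{4684}\right) + 85060 = \left(-2646 + \frac{525}{4684}\right) + 85060 = - \frac{12393339}{4684} + 85060 = \frac{386027701}{4684}$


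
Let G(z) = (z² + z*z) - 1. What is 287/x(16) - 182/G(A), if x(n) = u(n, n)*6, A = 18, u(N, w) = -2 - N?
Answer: -205345/69876 ≈ -2.9387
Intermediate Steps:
x(n) = -12 - 6*n (x(n) = (-2 - n)*6 = -12 - 6*n)
G(z) = -1 + 2*z² (G(z) = (z² + z²) - 1 = 2*z² - 1 = -1 + 2*z²)
287/x(16) - 182/G(A) = 287/(-12 - 6*16) - 182/(-1 + 2*18²) = 287/(-12 - 96) - 182/(-1 + 2*324) = 287/(-108) - 182/(-1 + 648) = 287*(-1/108) - 182/647 = -287/108 - 182*1/647 = -287/108 - 182/647 = -205345/69876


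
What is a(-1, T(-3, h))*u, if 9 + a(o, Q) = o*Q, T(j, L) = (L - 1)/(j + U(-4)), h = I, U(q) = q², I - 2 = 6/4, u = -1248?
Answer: 11472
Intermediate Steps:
I = 7/2 (I = 2 + 6/4 = 2 + 6*(¼) = 2 + 3/2 = 7/2 ≈ 3.5000)
h = 7/2 ≈ 3.5000
T(j, L) = (-1 + L)/(16 + j) (T(j, L) = (L - 1)/(j + (-4)²) = (-1 + L)/(j + 16) = (-1 + L)/(16 + j))
a(o, Q) = -9 + Q*o (a(o, Q) = -9 + o*Q = -9 + Q*o)
a(-1, T(-3, h))*u = (-9 + ((-1 + 7/2)/(16 - 3))*(-1))*(-1248) = (-9 + ((5/2)/13)*(-1))*(-1248) = (-9 + ((1/13)*(5/2))*(-1))*(-1248) = (-9 + (5/26)*(-1))*(-1248) = (-9 - 5/26)*(-1248) = -239/26*(-1248) = 11472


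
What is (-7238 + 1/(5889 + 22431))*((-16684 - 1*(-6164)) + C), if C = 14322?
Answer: -389667282259/14160 ≈ -2.7519e+7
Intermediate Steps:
(-7238 + 1/(5889 + 22431))*((-16684 - 1*(-6164)) + C) = (-7238 + 1/(5889 + 22431))*((-16684 - 1*(-6164)) + 14322) = (-7238 + 1/28320)*((-16684 + 6164) + 14322) = (-7238 + 1/28320)*(-10520 + 14322) = -204980159/28320*3802 = -389667282259/14160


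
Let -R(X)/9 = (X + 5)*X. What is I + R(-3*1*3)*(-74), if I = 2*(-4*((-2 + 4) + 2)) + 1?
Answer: 23945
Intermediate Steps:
R(X) = -9*X*(5 + X) (R(X) = -9*(X + 5)*X = -9*(5 + X)*X = -9*X*(5 + X))
I = -31 (I = 2*(-4*(2 + 2)) + 1 = 2*(-4*4) + 1 = 2*(-16) + 1 = -32 + 1 = -31)
I + R(-3*1*3)*(-74) = -31 - 9*-3*1*3*(5 - 3*1*3)*(-74) = -31 - 9*(-3*3)*(5 - 3*3)*(-74) = -31 - 9*(-9)*(5 - 9)*(-74) = -31 - 9*(-9)*(-4)*(-74) = -31 - 324*(-74) = -31 + 23976 = 23945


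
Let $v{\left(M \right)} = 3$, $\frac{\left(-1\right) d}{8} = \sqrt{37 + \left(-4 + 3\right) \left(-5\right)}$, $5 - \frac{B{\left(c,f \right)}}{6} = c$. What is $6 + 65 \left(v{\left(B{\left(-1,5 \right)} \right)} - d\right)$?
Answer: $201 + 520 \sqrt{42} \approx 3571.0$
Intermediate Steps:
$B{\left(c,f \right)} = 30 - 6 c$
$d = - 8 \sqrt{42}$ ($d = - 8 \sqrt{37 + \left(-4 + 3\right) \left(-5\right)} = - 8 \sqrt{37 - -5} = - 8 \sqrt{37 + 5} = - 8 \sqrt{42} \approx -51.846$)
$6 + 65 \left(v{\left(B{\left(-1,5 \right)} \right)} - d\right) = 6 + 65 \left(3 - - 8 \sqrt{42}\right) = 6 + 65 \left(3 + 8 \sqrt{42}\right) = 6 + \left(195 + 520 \sqrt{42}\right) = 201 + 520 \sqrt{42}$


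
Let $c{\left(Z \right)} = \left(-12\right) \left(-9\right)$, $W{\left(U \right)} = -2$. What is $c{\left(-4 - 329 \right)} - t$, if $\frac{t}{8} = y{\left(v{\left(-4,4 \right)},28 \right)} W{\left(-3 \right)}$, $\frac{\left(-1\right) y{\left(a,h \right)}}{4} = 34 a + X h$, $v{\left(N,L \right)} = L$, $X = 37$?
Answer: $-74900$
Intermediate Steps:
$c{\left(Z \right)} = 108$
$y{\left(a,h \right)} = - 148 h - 136 a$ ($y{\left(a,h \right)} = - 4 \left(34 a + 37 h\right) = - 148 h - 136 a$)
$t = 75008$ ($t = 8 \left(\left(-148\right) 28 - 544\right) \left(-2\right) = 8 \left(-4144 - 544\right) \left(-2\right) = 8 \left(\left(-4688\right) \left(-2\right)\right) = 8 \cdot 9376 = 75008$)
$c{\left(-4 - 329 \right)} - t = 108 - 75008 = -74900$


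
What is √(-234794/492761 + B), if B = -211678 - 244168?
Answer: 20*I*√276714085641054/492761 ≈ 675.16*I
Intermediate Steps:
B = -455846
√(-234794/492761 + B) = √(-234794/492761 - 455846) = √(-224623365600/492761) = 20*I*√276714085641054/492761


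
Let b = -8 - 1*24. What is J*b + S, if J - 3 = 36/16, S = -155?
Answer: -323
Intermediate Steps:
J = 21/4 (J = 3 + 36/16 = 3 + 36*(1/16) = 3 + 9/4 = 21/4 ≈ 5.2500)
b = -32 (b = -8 - 24 = -32)
J*b + S = (21/4)*(-32) - 155 = -168 - 155 = -323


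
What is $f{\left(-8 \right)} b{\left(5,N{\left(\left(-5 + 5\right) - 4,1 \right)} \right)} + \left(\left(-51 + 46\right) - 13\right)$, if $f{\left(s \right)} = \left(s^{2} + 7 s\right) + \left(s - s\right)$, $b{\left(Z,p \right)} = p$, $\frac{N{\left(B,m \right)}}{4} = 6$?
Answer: $174$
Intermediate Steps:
$N{\left(B,m \right)} = 24$ ($N{\left(B,m \right)} = 4 \cdot 6 = 24$)
$f{\left(s \right)} = s^{2} + 7 s$ ($f{\left(s \right)} = \left(s^{2} + 7 s\right) + 0 = s^{2} + 7 s$)
$f{\left(-8 \right)} b{\left(5,N{\left(\left(-5 + 5\right) - 4,1 \right)} \right)} + \left(\left(-51 + 46\right) - 13\right) = - 8 \left(7 - 8\right) 24 + \left(\left(-51 + 46\right) - 13\right) = \left(-8\right) \left(-1\right) 24 - 18 = 8 \cdot 24 - 18 = 192 - 18 = 174$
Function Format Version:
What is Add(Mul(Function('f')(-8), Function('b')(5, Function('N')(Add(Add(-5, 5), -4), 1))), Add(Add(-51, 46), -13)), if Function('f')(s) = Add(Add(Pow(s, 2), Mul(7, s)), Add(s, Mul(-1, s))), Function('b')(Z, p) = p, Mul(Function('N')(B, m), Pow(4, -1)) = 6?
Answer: 174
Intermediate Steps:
Function('N')(B, m) = 24 (Function('N')(B, m) = Mul(4, 6) = 24)
Function('f')(s) = Add(Pow(s, 2), Mul(7, s)) (Function('f')(s) = Add(Add(Pow(s, 2), Mul(7, s)), 0) = Add(Pow(s, 2), Mul(7, s)))
Add(Mul(Function('f')(-8), Function('b')(5, Function('N')(Add(Add(-5, 5), -4), 1))), Add(Add(-51, 46), -13)) = Add(Mul(Mul(-8, Add(7, -8)), 24), Add(Add(-51, 46), -13)) = Add(Mul(Mul(-8, -1), 24), Add(-5, -13)) = Add(Mul(8, 24), -18) = Add(192, -18) = 174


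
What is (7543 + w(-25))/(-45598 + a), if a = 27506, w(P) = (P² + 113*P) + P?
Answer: -2659/9046 ≈ -0.29394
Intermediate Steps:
w(P) = P² + 114*P
(7543 + w(-25))/(-45598 + a) = (7543 - 25*(114 - 25))/(-45598 + 27506) = (7543 - 25*89)/(-18092) = (7543 - 2225)*(-1/18092) = 5318*(-1/18092) = -2659/9046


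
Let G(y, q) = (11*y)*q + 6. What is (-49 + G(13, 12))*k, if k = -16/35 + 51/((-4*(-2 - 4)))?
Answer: 111613/40 ≈ 2790.3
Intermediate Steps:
G(y, q) = 6 + 11*q*y (G(y, q) = 11*q*y + 6 = 6 + 11*q*y)
k = 467/280 (k = -16*1/35 + 51/((-4*(-6))) = -16/35 + 51/24 = -16/35 + 51*(1/24) = -16/35 + 17/8 = 467/280 ≈ 1.6679)
(-49 + G(13, 12))*k = (-49 + (6 + 11*12*13))*(467/280) = (-49 + (6 + 1716))*(467/280) = (-49 + 1722)*(467/280) = 1673*(467/280) = 111613/40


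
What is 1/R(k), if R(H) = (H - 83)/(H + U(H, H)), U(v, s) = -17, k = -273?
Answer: 145/178 ≈ 0.81461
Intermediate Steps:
R(H) = (-83 + H)/(-17 + H) (R(H) = (H - 83)/(H - 17) = (-83 + H)/(-17 + H))
1/R(k) = 1/((-83 - 273)/(-17 - 273)) = 1/(-356/(-290)) = 1/(-1/290*(-356)) = 1/(178/145) = 145/178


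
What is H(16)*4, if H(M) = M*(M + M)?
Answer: 2048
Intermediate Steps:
H(M) = 2*M² (H(M) = M*(2*M) = 2*M²)
H(16)*4 = (2*16²)*4 = (2*256)*4 = 512*4 = 2048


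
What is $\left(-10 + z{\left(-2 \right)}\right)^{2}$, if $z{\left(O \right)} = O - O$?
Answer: $100$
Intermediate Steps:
$z{\left(O \right)} = 0$
$\left(-10 + z{\left(-2 \right)}\right)^{2} = \left(-10 + 0\right)^{2} = \left(-10\right)^{2} = 100$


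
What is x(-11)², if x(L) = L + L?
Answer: 484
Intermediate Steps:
x(L) = 2*L
x(-11)² = (2*(-11))² = (-22)² = 484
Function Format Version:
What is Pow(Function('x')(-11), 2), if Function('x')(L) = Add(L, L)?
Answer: 484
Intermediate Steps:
Function('x')(L) = Mul(2, L)
Pow(Function('x')(-11), 2) = Pow(Mul(2, -11), 2) = Pow(-22, 2) = 484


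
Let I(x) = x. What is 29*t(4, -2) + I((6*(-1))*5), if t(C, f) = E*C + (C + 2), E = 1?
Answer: 260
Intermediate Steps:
t(C, f) = 2 + 2*C (t(C, f) = 1*C + (C + 2) = C + (2 + C) = 2 + 2*C)
29*t(4, -2) + I((6*(-1))*5) = 29*(2 + 2*4) + (6*(-1))*5 = 29*(2 + 8) - 6*5 = 29*10 - 30 = 290 - 30 = 260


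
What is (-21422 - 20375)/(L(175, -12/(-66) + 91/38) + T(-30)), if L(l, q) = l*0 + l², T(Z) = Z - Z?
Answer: -853/625 ≈ -1.3648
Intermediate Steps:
T(Z) = 0
L(l, q) = l² (L(l, q) = 0 + l² = l²)
(-21422 - 20375)/(L(175, -12/(-66) + 91/38) + T(-30)) = (-21422 - 20375)/(175² + 0) = -41797/(30625 + 0) = -41797/30625 = -41797*1/30625 = -853/625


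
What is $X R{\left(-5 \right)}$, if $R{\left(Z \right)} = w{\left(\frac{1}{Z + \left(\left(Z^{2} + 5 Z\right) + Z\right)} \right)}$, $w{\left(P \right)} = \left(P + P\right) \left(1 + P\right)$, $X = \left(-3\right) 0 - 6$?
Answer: $\frac{27}{25} \approx 1.08$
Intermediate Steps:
$X = -6$ ($X = 0 - 6 = -6$)
$w{\left(P \right)} = 2 P \left(1 + P\right)$
$R{\left(Z \right)} = \frac{2 \left(1 + \frac{1}{Z^{2} + 7 Z}\right)}{Z^{2} + 7 Z}$ ($R{\left(Z \right)} = \frac{2 \left(1 + \frac{1}{Z + \left(\left(Z^{2} + 5 Z\right) + Z\right)}\right)}{Z + \left(\left(Z^{2} + 5 Z\right) + Z\right)} = \frac{2 \left(1 + \frac{1}{Z + \left(Z^{2} + 6 Z\right)}\right)}{Z + \left(Z^{2} + 6 Z\right)} = \frac{2 \left(1 + \frac{1}{Z^{2} + 7 Z}\right)}{Z^{2} + 7 Z}$)
$X R{\left(-5 \right)} = - 6 \frac{2 \left(1 - 5 \left(7 - 5\right)\right)}{25 \left(7 - 5\right)^{2}} = - 6 \cdot 2 \cdot \frac{1}{25} \cdot \frac{1}{4} \left(1 - 10\right) = - 6 \cdot 2 \cdot \frac{1}{25} \cdot \frac{1}{4} \left(-9\right) = \left(-6\right) \left(- \frac{9}{50}\right) = \frac{27}{25}$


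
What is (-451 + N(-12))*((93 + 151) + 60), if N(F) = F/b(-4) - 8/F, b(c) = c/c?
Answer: -421648/3 ≈ -1.4055e+5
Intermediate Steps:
b(c) = 1
N(F) = F - 8/F (N(F) = F/1 - 8/F = F*1 - 8/F = F - 8/F)
(-451 + N(-12))*((93 + 151) + 60) = (-451 + (-12 - 8/(-12)))*((93 + 151) + 60) = (-451 + (-12 - 8*(-1/12)))*(244 + 60) = (-451 + (-12 + ⅔))*304 = (-451 - 34/3)*304 = -1387/3*304 = -421648/3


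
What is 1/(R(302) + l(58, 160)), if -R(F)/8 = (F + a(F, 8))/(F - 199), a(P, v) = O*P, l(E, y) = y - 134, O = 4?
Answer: -103/9402 ≈ -0.010955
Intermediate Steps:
l(E, y) = -134 + y
a(P, v) = 4*P
R(F) = -40*F/(-199 + F) (R(F) = -8*(F + 4*F)/(F - 199) = -8*5*F/(-199 + F) = -40*F/(-199 + F))
1/(R(302) + l(58, 160)) = 1/(-40*302/(-199 + 302) + (-134 + 160)) = 1/(-40*302/103 + 26) = 1/(-40*302*1/103 + 26) = 1/(-12080/103 + 26) = 1/(-9402/103) = -103/9402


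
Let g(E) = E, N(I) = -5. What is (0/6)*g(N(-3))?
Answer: 0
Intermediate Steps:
(0/6)*g(N(-3)) = (0/6)*(-5) = (0*(1/6))*(-5) = 0*(-5) = 0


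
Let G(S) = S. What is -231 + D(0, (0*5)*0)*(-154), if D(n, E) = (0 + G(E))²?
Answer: -231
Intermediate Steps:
D(n, E) = E² (D(n, E) = (0 + E)² = E²)
-231 + D(0, (0*5)*0)*(-154) = -231 + ((0*5)*0)²*(-154) = -231 + (0*0)²*(-154) = -231 + 0²*(-154) = -231 + 0*(-154) = -231 + 0 = -231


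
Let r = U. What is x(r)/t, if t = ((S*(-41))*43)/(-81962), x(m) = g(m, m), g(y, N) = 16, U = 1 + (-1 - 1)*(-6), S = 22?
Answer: 655696/19393 ≈ 33.811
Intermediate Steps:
U = 13 (U = 1 - 2*(-6) = 1 + 12 = 13)
r = 13
x(m) = 16
t = 19393/40981 (t = ((22*(-41))*43)/(-81962) = -902*43*(-1/81962) = -38786*(-1/81962) = 19393/40981 ≈ 0.47322)
x(r)/t = 16/(19393/40981) = 16*(40981/19393) = 655696/19393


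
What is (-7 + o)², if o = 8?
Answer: 1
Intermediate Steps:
(-7 + o)² = (-7 + 8)² = 1² = 1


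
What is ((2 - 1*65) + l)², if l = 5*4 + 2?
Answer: 1681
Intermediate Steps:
l = 22 (l = 20 + 2 = 22)
((2 - 1*65) + l)² = ((2 - 1*65) + 22)² = ((2 - 65) + 22)² = (-63 + 22)² = (-41)² = 1681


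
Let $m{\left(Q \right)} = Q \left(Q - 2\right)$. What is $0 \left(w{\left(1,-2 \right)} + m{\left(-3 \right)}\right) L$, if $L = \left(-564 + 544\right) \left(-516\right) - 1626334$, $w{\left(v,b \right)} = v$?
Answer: $0$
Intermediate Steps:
$m{\left(Q \right)} = Q \left(-2 + Q\right)$
$L = -1616014$ ($L = \left(-20\right) \left(-516\right) - 1626334 = 10320 - 1626334 = -1616014$)
$0 \left(w{\left(1,-2 \right)} + m{\left(-3 \right)}\right) L = 0 \left(1 - 3 \left(-2 - 3\right)\right) \left(-1616014\right) = 0 \left(1 - -15\right) \left(-1616014\right) = 0 \left(1 + 15\right) \left(-1616014\right) = 0 \cdot 16 \left(-1616014\right) = 0 \left(-1616014\right) = 0$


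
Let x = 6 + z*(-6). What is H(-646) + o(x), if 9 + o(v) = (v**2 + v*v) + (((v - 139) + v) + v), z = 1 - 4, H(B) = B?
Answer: 430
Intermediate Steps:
z = -3
x = 24 (x = 6 - 3*(-6) = 6 + 18 = 24)
o(v) = -148 + 2*v**2 + 3*v (o(v) = -9 + ((v**2 + v*v) + (((v - 139) + v) + v)) = -9 + ((v**2 + v**2) + (((-139 + v) + v) + v)) = -9 + (2*v**2 + ((-139 + 2*v) + v)) = -9 + (2*v**2 + (-139 + 3*v)) = -9 + (-139 + 2*v**2 + 3*v) = -148 + 2*v**2 + 3*v)
H(-646) + o(x) = -646 + (-148 + 2*24**2 + 3*24) = -646 + (-148 + 2*576 + 72) = -646 + (-148 + 1152 + 72) = -646 + 1076 = 430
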